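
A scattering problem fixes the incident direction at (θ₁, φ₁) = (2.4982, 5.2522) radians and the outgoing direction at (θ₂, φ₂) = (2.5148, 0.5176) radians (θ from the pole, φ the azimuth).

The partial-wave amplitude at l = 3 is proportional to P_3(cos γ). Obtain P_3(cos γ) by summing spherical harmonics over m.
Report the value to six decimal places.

-0.278598

Expand P_3 via completeness: Σ_{m} conj(Y_{3,m}) at Ω₁ times Y_{3,m} at Ω₂ —
  m=-3: Y*=-0.08997 - 0.00438j  Y=0.00152 - 0.08418j  product -0.00050 + 0.00757j
  m=-2: Y*=0.13880 + 0.25948j  Y=-0.14533 + 0.24489j  product -0.08372 - 0.00372j
  m=-1: Y*=0.21928 - 0.36597j  Y=0.37555 - 0.21383j  product 0.00409 - 0.18433j
  m=+0: Y*=-0.05987 + 0.00000j  Y=-0.08457 + 0.00000j  product 0.00506 + 0.00000j
  m=+1: Y*=-0.21928 - 0.36597j  Y=-0.37555 - 0.21383j  product 0.00409 + 0.18433j
  m=+2: Y*=0.13880 - 0.25948j  Y=-0.14533 - 0.24489j  product -0.08372 + 0.00372j
  m=+3: Y*=0.08997 - 0.00438j  Y=-0.00152 - 0.08418j  product -0.00050 - 0.00757j
Accumulated sum -0.15519 - 0.00000j; after 4π/(2l+1) scaling, -0.27860 - 0.00000j ⇒ P_3 = -0.278598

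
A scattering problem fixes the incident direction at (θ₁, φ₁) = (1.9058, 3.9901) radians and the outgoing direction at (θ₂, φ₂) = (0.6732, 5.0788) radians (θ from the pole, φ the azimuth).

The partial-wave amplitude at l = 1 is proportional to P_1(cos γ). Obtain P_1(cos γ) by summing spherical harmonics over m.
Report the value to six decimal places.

0.015960

Summing Y*_{l m}(θ₁,φ₁)·Y_{l m}(θ₂,φ₂) over m ∈ [−1, 1]; prefactor 4π/(2·1+1) = 4.188790:
  m=-1: Y*=-0.215710-0.244812i  Y=+0.077175+0.201113i  product +0.032587-0.062276i
  m=+0: Y*=-0.160639-0.000000i  Y=+0.382004+0.000000i  product -0.061365-0.000000i
  m=+1: Y*=+0.215710-0.244812i  Y=-0.077175+0.201113i  product +0.032587+0.062276i
Accumulated sum +0.003810+0.000000i; after 4π/(2l+1) scaling, +0.015960+0.000000i ⇒ P_1 = 0.015960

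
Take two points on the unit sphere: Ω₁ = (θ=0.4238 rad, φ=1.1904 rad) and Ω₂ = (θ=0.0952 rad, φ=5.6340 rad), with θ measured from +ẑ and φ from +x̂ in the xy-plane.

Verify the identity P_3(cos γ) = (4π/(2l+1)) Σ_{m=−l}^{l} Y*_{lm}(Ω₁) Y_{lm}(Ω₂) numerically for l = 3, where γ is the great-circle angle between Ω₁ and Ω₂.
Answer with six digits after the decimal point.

0.458947

Addition theorem: P_3(cos γ) = (4π/7) Σ_m Y*_{lm}(Ω₁) Y_{lm}(Ω₂), m = −3…3:
  m=-3: -0.02638 - 0.01208j × -0.00013 + 0.00033j = 0.00001 - 0.00001j  (running Σ = 0.00001 - 0.00001j)
  m=-2: -0.11410 + 0.10862j × 0.00247 + 0.00885j = -0.00124 - 0.00074j  (running Σ = -0.00124 - 0.00075j)
  m=-1: 0.15566 + 0.38926j × 0.09678 + 0.07345j = -0.01353 + 0.04910j  (running Σ = -0.01476 + 0.04836j)
  m=0: 0.39270 + 0.00000j × 0.72619 + 0.00000j = 0.28518 + 0.00000j  (running Σ = 0.27042 + 0.04836j)
  m=1: -0.15566 + 0.38926j × -0.09678 + 0.07345j = -0.01353 - 0.04910j  (running Σ = 0.25689 - 0.00075j)
  m=2: -0.11410 - 0.10862j × 0.00247 - 0.00885j = -0.00124 + 0.00074j  (running Σ = 0.25565 - 0.00001j)
  m=3: 0.02638 - 0.01208j × 0.00013 + 0.00033j = 0.00001 + 0.00001j  (running Σ = 0.25565 - 0.00000j)
Total Σ_m = 0.25565 - 0.00000j. Multiply by 1.795196: 0.45895 - 0.00000j. P_3(cos γ) = 0.458947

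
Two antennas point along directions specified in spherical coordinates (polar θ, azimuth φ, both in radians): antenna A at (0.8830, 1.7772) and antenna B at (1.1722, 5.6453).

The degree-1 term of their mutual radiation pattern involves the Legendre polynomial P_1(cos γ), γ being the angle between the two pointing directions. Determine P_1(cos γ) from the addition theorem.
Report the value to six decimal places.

Addition theorem: P_1(cos γ) = (4π/3) Σ_m Y*_{lm}(Ω₁) Y_{lm}(Ω₂), m = −1…1:
  [-1]  conj(Y_{1,-1})(Ω₁) = -0.054708+0.261279i ; Y_{1,-1}(Ω₂) = +0.255797+0.189612i ; Δ = -0.063536+0.056461i
  [+0]  conj(Y_{1,0})(Ω₁) = +0.310182-0.000000i ; Y_{1,0}(Ω₂) = +0.189639+0.000000i ; Δ = +0.058823+0.000000i
  [+1]  conj(Y_{1,1})(Ω₁) = +0.054708+0.261279i ; Y_{1,1}(Ω₂) = -0.255797+0.189612i ; Δ = -0.063536-0.056461i
Total Σ_m = -0.068249+0.000000i. Multiply by 4.188790: -0.285881+0.000000i. P_1(cos γ) = -0.285881

-0.285881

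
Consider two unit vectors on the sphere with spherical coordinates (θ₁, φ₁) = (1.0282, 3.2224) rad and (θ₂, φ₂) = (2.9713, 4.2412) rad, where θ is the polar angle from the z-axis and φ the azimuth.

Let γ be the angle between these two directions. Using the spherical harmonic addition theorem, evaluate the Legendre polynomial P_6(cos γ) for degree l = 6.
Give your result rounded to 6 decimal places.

Addition theorem: P_6(cos γ) = (4π/13) Σ_m Y*_{lm}(Ω₁) Y_{lm}(Ω₂), m = −6…6:
  term(m=-6) = 0.00000 + 0.00000j   from Y*(Ω₁)=0.16858 + 0.08881j, Y(Ω₂)=0.00001 - 0.00000j
  term(m=-5) = -0.00003 - 0.00009j   from Y*(Ω₁)=-0.36595 - 0.15646j, Y(Ω₂)=0.00016 + 0.00016j
  term(m=-4) = -0.00063 + 0.00085j   from Y*(Ω₁)=0.35170 + 0.11781j, Y(Ω₂)=-0.00088 + 0.00271j
  term(m=-3) = -0.00034 - 0.00003j   from Y*(Ω₁)=0.01376 + 0.00340j, Y(Ω₂)=-0.02371 + 0.00376j
  term(m=-2) = 0.02141 + 0.04248j   from Y*(Ω₁)=-0.34261 - 0.05586j, Y(Ω₂)=-0.08055 - 0.11085j
  term(m=-1) = 0.03001 - 0.04873j   from Y*(Ω₁)=0.11855 + 0.00960j, Y(Ω₂)=0.21844 - 0.42876j
  term(m=+0) = 0.23110 + 0.00000j   from Y*(Ω₁)=0.31664 + 0.00000j, Y(Ω₂)=0.72986 + 0.00000j
  term(m=+1) = 0.03001 + 0.04873j   from Y*(Ω₁)=-0.11855 + 0.00960j, Y(Ω₂)=-0.21844 - 0.42876j
  term(m=+2) = 0.02141 - 0.04248j   from Y*(Ω₁)=-0.34261 + 0.05586j, Y(Ω₂)=-0.08055 + 0.11085j
  term(m=+3) = -0.00034 + 0.00003j   from Y*(Ω₁)=-0.01376 + 0.00340j, Y(Ω₂)=0.02371 + 0.00376j
  term(m=+4) = -0.00063 - 0.00085j   from Y*(Ω₁)=0.35170 - 0.11781j, Y(Ω₂)=-0.00088 - 0.00271j
  term(m=+5) = -0.00003 + 0.00009j   from Y*(Ω₁)=0.36595 - 0.15646j, Y(Ω₂)=-0.00016 + 0.00016j
  term(m=+6) = 0.00000 - 0.00000j   from Y*(Ω₁)=0.16858 - 0.08881j, Y(Ω₂)=0.00001 + 0.00000j
Σ over m = 0.33193 + 0.00000j; ×(4π/13) → 0.32086 + 0.00000j. Real part: 0.320862

0.320862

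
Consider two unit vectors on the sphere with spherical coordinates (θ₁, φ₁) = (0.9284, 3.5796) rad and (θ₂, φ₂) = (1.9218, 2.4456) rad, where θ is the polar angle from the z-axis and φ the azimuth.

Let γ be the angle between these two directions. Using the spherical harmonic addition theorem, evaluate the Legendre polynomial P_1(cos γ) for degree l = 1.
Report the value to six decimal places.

0.112059

Summing Y*_{l m}(θ₁,φ₁)·Y_{l m}(θ₂,φ₂) over m ∈ [−1, 1]; prefactor 4π/(2·1+1) = 4.188790:
  [-1]  conj(Y_{1,-1})(Ω₁) = (-0.250510, -0.117326) ; Y_{1,-1}(Ω₂) = (-0.248972, -0.208007) ; Δ = (0.037966, 0.081319)
  [+0]  conj(Y_{1,0})(Ω₁) = (0.292729, -0.000000) ; Y_{1,0}(Ω₂) = (-0.168001, 0.000000) ; Δ = (-0.049179, 0.000000)
  [+1]  conj(Y_{1,1})(Ω₁) = (0.250510, -0.117326) ; Y_{1,1}(Ω₂) = (0.248972, -0.208007) ; Δ = (0.037966, -0.081319)
Σ over m = (0.026752, 0.000000); ×(4π/3) → (0.112059, 0.000000). Real part: 0.112059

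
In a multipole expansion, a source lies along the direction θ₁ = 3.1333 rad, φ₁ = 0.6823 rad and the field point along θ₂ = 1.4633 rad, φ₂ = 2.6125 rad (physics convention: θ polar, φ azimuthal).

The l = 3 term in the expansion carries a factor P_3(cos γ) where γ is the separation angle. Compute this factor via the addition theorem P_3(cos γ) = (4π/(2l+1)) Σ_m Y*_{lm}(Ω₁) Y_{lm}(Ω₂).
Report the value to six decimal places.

Expand P_3 via completeness: Σ_{m} conj(Y_{3,m}) at Ω₁ times Y_{3,m} at Ω₂ —
  m=-3: Y*=-0.00000 + 0.00000j  Y=0.00676 - 0.40998j  product 0.00000 + 0.00000j
  m=-2: Y*=-0.00001 - 0.00007j  Y=0.05316 + 0.09445j  product 0.00001 - 0.00001j
  m=-1: Y*=0.00832 + 0.00676j  Y=0.26142 + 0.15285j  product 0.00114 + 0.00304j
  m=+0: Y*=-0.74620 + 0.00000j  Y=-0.11781 + 0.00000j  product 0.08791 + 0.00000j
  m=+1: Y*=-0.00832 + 0.00676j  Y=-0.26142 + 0.15285j  product 0.00114 - 0.00304j
  m=+2: Y*=-0.00001 + 0.00007j  Y=0.05316 - 0.09445j  product 0.00001 + 0.00001j
  m=+3: Y*=0.00000 + 0.00000j  Y=-0.00676 - 0.40998j  product 0.00000 - 0.00000j
Accumulated sum 0.09020 + 0.00000j; after 4π/(2l+1) scaling, 0.16193 + 0.00000j ⇒ P_3 = 0.161934

0.161934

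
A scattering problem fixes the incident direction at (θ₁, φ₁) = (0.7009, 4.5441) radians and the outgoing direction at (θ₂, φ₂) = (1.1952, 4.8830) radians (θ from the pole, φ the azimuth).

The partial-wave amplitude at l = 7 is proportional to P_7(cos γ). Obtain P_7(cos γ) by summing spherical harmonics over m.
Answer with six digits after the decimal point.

Addition theorem: P_7(cos γ) = (4π/15) Σ_m Y*_{lm}(Ω₁) Y_{lm}(Ω₂), m = −7…7:
  m=-7: Y*=0.02143 + 0.00888j  Y=-0.28041 - 0.11087j  product -0.00503 - 0.00487j
  m=-6: Y*=-0.05474 + 0.08710j  Y=-0.23144 + 0.37993j  product -0.02042 - 0.04095j
  m=-5: Y*=-0.20122 - 0.17984j  Y=0.14431 + 0.12599j  product -0.00638 - 0.05131j
  m=-4: Y*=0.34841 - 0.27782j  Y=-0.19569 + 0.15904j  product -0.02400 + 0.10978j
  m=-3: Y*=0.18999 + 0.34378j  Y=0.14361 + 0.25563j  product -0.06060 + 0.09794j
  m=-2: Y*=0.02176 - 0.00761j  Y=-0.13047 + 0.04633j  product -0.00249 + 0.00200j
  m=-1: Y*=0.06580 + 0.38728j  Y=0.05295 + 0.30733j  product -0.11554 + 0.04073j
  m=+0: Y*=-0.10178 + 0.00000j  Y=-0.10309 + 0.00000j  product 0.01049 + 0.00000j
  m=+1: Y*=-0.06580 + 0.38728j  Y=-0.05295 + 0.30733j  product -0.11554 - 0.04073j
  m=+2: Y*=0.02176 + 0.00761j  Y=-0.13047 - 0.04633j  product -0.00249 - 0.00200j
  m=+3: Y*=-0.18999 + 0.34378j  Y=-0.14361 + 0.25563j  product -0.06060 - 0.09794j
  m=+4: Y*=0.34841 + 0.27782j  Y=-0.19569 - 0.15904j  product -0.02400 - 0.10978j
  m=+5: Y*=0.20122 - 0.17984j  Y=-0.14431 + 0.12599j  product -0.00638 + 0.05131j
  m=+6: Y*=-0.05474 - 0.08710j  Y=-0.23144 - 0.37993j  product -0.02042 + 0.04095j
  m=+7: Y*=-0.02143 + 0.00888j  Y=0.28041 - 0.11087j  product -0.00503 + 0.00487j
Total Σ_m = -0.45840 + 0.00000j. Multiply by 0.837758: -0.38403 + 0.00000j. P_7(cos γ) = -0.384027

-0.384027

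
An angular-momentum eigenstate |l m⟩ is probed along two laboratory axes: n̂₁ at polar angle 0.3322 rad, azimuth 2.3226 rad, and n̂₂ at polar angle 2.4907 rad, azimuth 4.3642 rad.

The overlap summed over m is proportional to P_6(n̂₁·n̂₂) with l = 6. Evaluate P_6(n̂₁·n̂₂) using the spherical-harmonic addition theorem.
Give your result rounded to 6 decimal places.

-0.410920

Term-by-term m-sum for l=6 (normalisation 4π/13 = 0.966644):
  [-6]  conj(Y_{6,-6})(Ω₁) = +0.000116+0.000569i ; Y_{6,-6}(Ω₂) = +0.011841-0.020761i ; Δ = +0.000013+0.000004i
  [-5]  conj(Y_{6,-5})(Ω₁) = +0.003379-0.004758i ; Y_{6,-5}(Ω₂) = +0.107140+0.018408i ; Δ = +0.000450-0.000448i
  [-4]  conj(Y_{6,-4})(Ω₁) = -0.035315+0.004774i ; Y_{6,-4}(Ω₂) = +0.050768+0.282132i ; Δ = -0.003140-0.009721i
  [-3]  conj(Y_{6,-3})(Ω₁) = +0.113008+0.092251i ; Y_{6,-3}(Ω₂) = -0.394876+0.229369i ; Δ = -0.065783-0.010507i
  [-2]  conj(Y_{6,-2})(Ω₁) = -0.026206-0.389447i ; Y_{6,-2}(Ω₂) = -0.259232-0.216748i ; Δ = -0.077618+0.106637i
  [-1]  conj(Y_{6,-1})(Ω₁) = -0.394195+0.421611i ; Y_{6,-1}(Ω₂) = -0.052074+0.143463i ; Δ = -0.039959-0.078507i
  [+0]  conj(Y_{6,0})(Ω₁) = +0.135403-0.000000i ; Y_{6,0}(Ω₂) = -0.391605+0.000000i ; Δ = -0.053025+0.000000i
  [+1]  conj(Y_{6,1})(Ω₁) = +0.394195+0.421611i ; Y_{6,1}(Ω₂) = +0.052074+0.143463i ; Δ = -0.039959+0.078507i
  [+2]  conj(Y_{6,2})(Ω₁) = -0.026206+0.389447i ; Y_{6,2}(Ω₂) = -0.259232+0.216748i ; Δ = -0.077618-0.106637i
  [+3]  conj(Y_{6,3})(Ω₁) = -0.113008+0.092251i ; Y_{6,3}(Ω₂) = +0.394876+0.229369i ; Δ = -0.065783+0.010507i
  [+4]  conj(Y_{6,4})(Ω₁) = -0.035315-0.004774i ; Y_{6,4}(Ω₂) = +0.050768-0.282132i ; Δ = -0.003140+0.009721i
  [+5]  conj(Y_{6,5})(Ω₁) = -0.003379-0.004758i ; Y_{6,5}(Ω₂) = -0.107140+0.018408i ; Δ = +0.000450+0.000448i
  [+6]  conj(Y_{6,6})(Ω₁) = +0.000116-0.000569i ; Y_{6,6}(Ω₂) = +0.011841+0.020761i ; Δ = +0.000013-0.000004i
Σ over m = -0.425099+0.000000i; ×(4π/13) → -0.410920+0.000000i. Real part: -0.410920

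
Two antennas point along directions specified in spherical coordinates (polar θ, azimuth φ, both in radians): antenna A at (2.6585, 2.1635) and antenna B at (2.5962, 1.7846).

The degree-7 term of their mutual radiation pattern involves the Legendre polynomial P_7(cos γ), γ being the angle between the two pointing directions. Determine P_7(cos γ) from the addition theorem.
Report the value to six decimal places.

0.532045

Addition theorem: P_7(cos γ) = (4π/15) Σ_m Y*_{lm}(Ω₁) Y_{lm}(Ω₂), m = −7…7:
  term(m=-7) = (-0.000010, 0.000006)   from Y*(Ω₁)=(-0.001973, 0.001246), Y(Ω₂)=(0.005041, 0.000375)
  term(m=-6) = (-0.000335, 0.000396)   from Y*(Ω₁)=(-0.015236, -0.006706), Y(Ω₂)=(0.008853, -0.029888)
  term(m=-5) = (-0.002720, 0.008107)   from Y*(Ω₁)=(-0.012926, -0.071817), Y(Ω₂)=(-0.102744, -0.056367)
  term(m=-4) = (0.003548, 0.064212)   from Y*(Ω₁)=(0.156176, -0.151675), Y(Ω₂)=(-0.193797, 0.222940)
  term(m=-3) = (0.087935, 0.189683)   from Y*(Ω₁)=(0.425244, 0.089444), Y(Ω₂)=(0.287873, 0.385507)
  term(m=-2) = (0.143341, 0.135640)   from Y*(Ω₁)=(0.187477, 0.462135), Y(Ω₂)=(0.360077, -0.164097)
  term(m=-1) = (-0.009971, -0.003970)   from Y*(Ω₁)=(-0.055514, 0.082428), Y(Ω₂)=(0.022913, 0.105530)
  term(m=+0) = (0.191507, 0.000000)   from Y*(Ω₁)=(0.439094, -0.000000), Y(Ω₂)=(0.436140, 0.000000)
  term(m=+1) = (-0.009971, 0.003970)   from Y*(Ω₁)=(0.055514, 0.082428), Y(Ω₂)=(-0.022913, 0.105530)
  term(m=+2) = (0.143341, -0.135640)   from Y*(Ω₁)=(0.187477, -0.462135), Y(Ω₂)=(0.360077, 0.164097)
  term(m=+3) = (0.087935, -0.189683)   from Y*(Ω₁)=(-0.425244, 0.089444), Y(Ω₂)=(-0.287873, 0.385507)
  term(m=+4) = (0.003548, -0.064212)   from Y*(Ω₁)=(0.156176, 0.151675), Y(Ω₂)=(-0.193797, -0.222940)
  term(m=+5) = (-0.002720, -0.008107)   from Y*(Ω₁)=(0.012926, -0.071817), Y(Ω₂)=(0.102744, -0.056367)
  term(m=+6) = (-0.000335, -0.000396)   from Y*(Ω₁)=(-0.015236, 0.006706), Y(Ω₂)=(0.008853, 0.029888)
  term(m=+7) = (-0.000010, -0.000006)   from Y*(Ω₁)=(0.001973, 0.001246), Y(Ω₂)=(-0.005041, 0.000375)
Accumulated sum (0.635082, -0.000000); after 4π/(2l+1) scaling, (0.532045, -0.000000) ⇒ P_7 = 0.532045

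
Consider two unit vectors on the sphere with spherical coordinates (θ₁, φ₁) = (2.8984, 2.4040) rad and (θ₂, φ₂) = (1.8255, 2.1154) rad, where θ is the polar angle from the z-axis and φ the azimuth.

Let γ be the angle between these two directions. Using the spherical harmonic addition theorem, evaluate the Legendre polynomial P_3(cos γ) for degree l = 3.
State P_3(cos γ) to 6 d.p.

-0.445750

Expand P_3 via completeness: Σ_{m} conj(Y_{3,m}) at Ω₁ times Y_{3,m} at Ω₂ —
  m=-3: Y*=0.00349 + 0.00467j  Y=0.37738 - 0.02381j  product 0.00143 + 0.00168j
  m=-2: Y*=-0.00549 + 0.05725j  Y=0.11170 - 0.21372j  product 0.01162 + 0.00757j
  m=-1: Y*=-0.21368 + 0.19417j  Y=0.11060 + 0.18260j  product -0.05909 - 0.01754j
  m=+0: Y*=-0.61938 + 0.00000j  Y=0.25223 + 0.00000j  product -0.15623 + 0.00000j
  m=+1: Y*=0.21368 + 0.19417j  Y=-0.11060 + 0.18260j  product -0.05909 + 0.01754j
  m=+2: Y*=-0.00549 - 0.05725j  Y=0.11170 + 0.21372j  product 0.01162 - 0.00757j
  m=+3: Y*=-0.00349 + 0.00467j  Y=-0.37738 - 0.02381j  product 0.00143 - 0.00168j
Accumulated sum -0.24830 - 0.00000j; after 4π/(2l+1) scaling, -0.44575 - 0.00000j ⇒ P_3 = -0.445750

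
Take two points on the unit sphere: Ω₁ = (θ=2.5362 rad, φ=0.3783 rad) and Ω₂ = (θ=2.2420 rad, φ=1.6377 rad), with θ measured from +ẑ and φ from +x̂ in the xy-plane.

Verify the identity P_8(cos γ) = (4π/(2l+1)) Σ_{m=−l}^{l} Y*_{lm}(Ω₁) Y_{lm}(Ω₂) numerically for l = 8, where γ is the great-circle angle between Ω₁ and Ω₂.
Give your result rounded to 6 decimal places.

Term-by-term m-sum for l=8 (normalisation 4π/17 = 0.739198):
  term(m=-8) = (-0.000329, 0.000250)   from Y*(Ω₁)=(-0.005632, 0.000652), Y(Ω₂)=(0.062685, -0.037170)
  term(m=-7) = (-0.006223, -0.004340)   from Y*(Ω₁)=(0.028861, -0.015524), Y(Ω₂)=(-0.104506, -0.206591)
  term(m=-6) = (0.014284, -0.046576)   from Y*(Ω₁)=(-0.075214, 0.089478), Y(Ω₂)=(-0.383643, 0.162845)
  term(m=-5) = (0.118918, -0.001643)   from Y*(Ω₁)=(0.089854, -0.270506), Y(Ω₂)=(0.136985, 0.394110)
  term(m=-4) = (0.012655, 0.037530)   from Y*(Ω₁)=(0.026830, 0.465318), Y(Ω₂)=(0.081950, -0.022470)
  term(m=-3) = (0.110255, -0.081510)   from Y*(Ω₁)=(-0.181637, -0.389965), Y(Ω₂)=(0.063543, 0.312327)
  term(m=-2) = (0.003194, 0.002294)   from Y*(Ω₁)=(0.010670, 0.010073), Y(Ω₂)=(0.265579, -0.035750)
  term(m=-1) = (-0.025941, 0.080596)   from Y*(Ω₁)=(0.378764, 0.150537), Y(Ω₂)=(0.013888, 0.207268)
  term(m=+0) = (-0.046461, -0.000000)   from Y*(Ω₁)=(-0.153279, -0.000000), Y(Ω₂)=(0.303113, 0.000000)
  term(m=+1) = (-0.025941, -0.080596)   from Y*(Ω₁)=(-0.378764, 0.150537), Y(Ω₂)=(-0.013888, 0.207268)
  term(m=+2) = (0.003194, -0.002294)   from Y*(Ω₁)=(0.010670, -0.010073), Y(Ω₂)=(0.265579, 0.035750)
  term(m=+3) = (0.110255, 0.081510)   from Y*(Ω₁)=(0.181637, -0.389965), Y(Ω₂)=(-0.063543, 0.312327)
  term(m=+4) = (0.012655, -0.037530)   from Y*(Ω₁)=(0.026830, -0.465318), Y(Ω₂)=(0.081950, 0.022470)
  term(m=+5) = (0.118918, 0.001643)   from Y*(Ω₁)=(-0.089854, -0.270506), Y(Ω₂)=(-0.136985, 0.394110)
  term(m=+6) = (0.014284, 0.046576)   from Y*(Ω₁)=(-0.075214, -0.089478), Y(Ω₂)=(-0.383643, -0.162845)
  term(m=+7) = (-0.006223, 0.004340)   from Y*(Ω₁)=(-0.028861, -0.015524), Y(Ω₂)=(0.104506, -0.206591)
  term(m=+8) = (-0.000329, -0.000250)   from Y*(Ω₁)=(-0.005632, -0.000652), Y(Ω₂)=(0.062685, 0.037170)
Total Σ_m = (0.407162, 0.000000). Multiply by 0.739198: (0.300974, 0.000000). P_8(cos γ) = 0.300974

0.300974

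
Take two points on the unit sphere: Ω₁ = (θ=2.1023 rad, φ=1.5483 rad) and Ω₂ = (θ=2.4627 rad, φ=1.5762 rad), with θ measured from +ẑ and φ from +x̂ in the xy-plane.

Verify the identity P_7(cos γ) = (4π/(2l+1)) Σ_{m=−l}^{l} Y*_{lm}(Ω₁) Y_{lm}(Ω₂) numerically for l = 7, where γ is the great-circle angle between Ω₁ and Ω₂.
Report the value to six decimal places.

-0.148235

Expand P_7 via completeness: Σ_{m} conj(Y_{7,m}) at Ω₁ times Y_{7,m} at Ω₂ —
  m=-7: -0.027742-0.174707i × +0.000728+0.019234i = +0.003340-0.000661i  (running Σ = +0.003340-0.000661i)
  m=-6: +0.385607-0.052367i × +0.089216-0.002894i = +0.034251-0.005788i  (running Σ = +0.037591-0.006449i)
  m=-5: +0.045867+0.406055i × -0.006652-0.246151i = +0.099646-0.013991i  (running Σ = +0.137237-0.020440i)
  m=-4: -0.069430+0.006265i × -0.432699+0.009354i = +0.029984-0.003360i  (running Σ = +0.167220-0.023800i)
  m=-3: +0.021593+0.319466i × +0.006877+0.424157i = -0.135355+0.011356i  (running Σ = +0.031865-0.012444i)
  m=-2: -0.224907+0.010126i × +0.040131-0.000434i = -0.009021+0.000504i  (running Σ = +0.022844-0.011940i)
  m=-1: +0.005310+0.235997i × +0.002059+0.381117i = -0.089932+0.002510i  (running Σ = -0.067088-0.009431i)
  m=0: -0.258171-0.000000i × +0.165656+0.000000i = -0.042768-0.000000i  (running Σ = -0.109855-0.009431i)
  m=1: -0.005310+0.235997i × -0.002059+0.381117i = -0.089932-0.002510i  (running Σ = -0.199787-0.011940i)
  m=2: -0.224907-0.010126i × +0.040131+0.000434i = -0.009021-0.000504i  (running Σ = -0.208808-0.012444i)
  m=3: -0.021593+0.319466i × -0.006877+0.424157i = -0.135355-0.011356i  (running Σ = -0.344163-0.023800i)
  m=4: -0.069430-0.006265i × -0.432699-0.009354i = +0.029984+0.003360i  (running Σ = -0.314180-0.020440i)
  m=5: -0.045867+0.406055i × +0.006652-0.246151i = +0.099646+0.013991i  (running Σ = -0.214534-0.006449i)
  m=6: +0.385607+0.052367i × +0.089216+0.002894i = +0.034251+0.005788i  (running Σ = -0.180283-0.000661i)
  m=7: +0.027742-0.174707i × -0.000728+0.019234i = +0.003340+0.000661i  (running Σ = -0.176943-0.000000i)
Σ over m = -0.176943-0.000000i; ×(4π/15) → -0.148235-0.000000i. Real part: -0.148235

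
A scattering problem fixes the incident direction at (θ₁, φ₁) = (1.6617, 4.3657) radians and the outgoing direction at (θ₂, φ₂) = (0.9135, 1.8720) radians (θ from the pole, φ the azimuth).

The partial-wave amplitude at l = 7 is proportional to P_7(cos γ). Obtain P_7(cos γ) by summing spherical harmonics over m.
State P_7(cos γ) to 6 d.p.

Addition theorem: P_7(cos γ) = (4π/15) Σ_m Y*_{lm}(Ω₁) Y_{lm}(Ω₂), m = −7…7:
  term(m=-7) = 0.00834 - 0.04659j   from Y*(Ω₁)=0.31839 - 0.36687j, Y(Ω₂)=0.08369 - 0.04990j
  term(m=-6) = 0.03424 - 0.03163j   from Y*(Ω₁)=-0.08079 - 0.14465j, Y(Ω₂)=0.06591 + 0.27355j
  term(m=-5) = -0.14039 + 0.01378j   from Y*(Ω₁)=0.31668 - 0.05197j, Y(Ω₂)=-0.43864 - 0.02845j
  term(m=-4) = -0.05273 - 0.03233j   from Y*(Ω₁)=0.03469 - 0.18635j, Y(Ω₂)=0.11677 - 0.30468j
  term(m=-3) = -0.00922 - 0.02356j   from Y*(Ω₁)=0.23237 + 0.13638j, Y(Ω₂)=-0.07376 - 0.05810j
  term(m=-2) = 0.01983 - 0.07028j   from Y*(Ω₁)=0.15279 - 0.12697j, Y(Ω₂)=0.30287 - 0.20828j
  term(m=-1) = -0.01274 + 0.00964j   from Y*(Ω₁)=0.08475 + 0.23457j, Y(Ω₂)=0.01901 + 0.06119j
  term(m=+0) = 0.06995 + 0.00000j   from Y*(Ω₁)=0.20116 + 0.00000j, Y(Ω₂)=0.34773 + 0.00000j
  term(m=+1) = -0.01274 - 0.00964j   from Y*(Ω₁)=-0.08475 + 0.23457j, Y(Ω₂)=-0.01901 + 0.06119j
  term(m=+2) = 0.01983 + 0.07028j   from Y*(Ω₁)=0.15279 + 0.12697j, Y(Ω₂)=0.30287 + 0.20828j
  term(m=+3) = -0.00922 + 0.02356j   from Y*(Ω₁)=-0.23237 + 0.13638j, Y(Ω₂)=0.07376 - 0.05810j
  term(m=+4) = -0.05273 + 0.03233j   from Y*(Ω₁)=0.03469 + 0.18635j, Y(Ω₂)=0.11677 + 0.30468j
  term(m=+5) = -0.14039 - 0.01378j   from Y*(Ω₁)=-0.31668 - 0.05197j, Y(Ω₂)=0.43864 - 0.02845j
  term(m=+6) = 0.03424 + 0.03163j   from Y*(Ω₁)=-0.08079 + 0.14465j, Y(Ω₂)=0.06591 - 0.27355j
  term(m=+7) = 0.00834 + 0.04659j   from Y*(Ω₁)=-0.31839 - 0.36687j, Y(Ω₂)=-0.08369 - 0.04990j
Accumulated sum -0.23537 + 0.00000j; after 4π/(2l+1) scaling, -0.19718 + 0.00000j ⇒ P_7 = -0.197180

-0.197180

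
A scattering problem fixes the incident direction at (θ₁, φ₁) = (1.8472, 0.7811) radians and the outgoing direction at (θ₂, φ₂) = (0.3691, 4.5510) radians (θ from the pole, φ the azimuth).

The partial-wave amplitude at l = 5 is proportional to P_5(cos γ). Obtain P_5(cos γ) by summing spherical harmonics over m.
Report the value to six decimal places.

Summing Y*_{l m}(θ₁,φ₁)·Y_{l m}(θ₂,φ₂) over m ∈ [−5, 5]; prefactor 4π/(2·5+1) = 1.142397:
  m=-5: (-0.276207, -0.264583) × (-0.002049, 0.001962) = (0.001085, 0.000000)  (running Σ = (0.001085, 0.000000))
  m=-4: (0.343048, -0.005898) × (0.018524, 0.013952) = (0.006437, 0.004677)  (running Σ = (0.007522, 0.004677))
  m=-3: (0.070888, -0.072741) × (0.051635, -0.098180) = (-0.003481, -0.010716)  (running Σ = (0.004041, -0.006039))
  m=-2: (0.002858, 0.332407) × (-0.314033, -0.105036) = (0.034017, -0.104687)  (running Σ = (0.038058, -0.110726))
  m=-1: (0.016159, 0.016020) × (-0.087478, 0.537317) = (-0.010022, 0.007281)  (running Σ = (0.028036, -0.103445))
  m=0: (-0.323505, -0.000000) × (0.193975, 0.000000) = (-0.062752, -0.000000)  (running Σ = (-0.034715, -0.103445))
  m=1: (-0.016159, 0.016020) × (0.087478, 0.537317) = (-0.010022, -0.007281)  (running Σ = (-0.044737, -0.110726))
  m=2: (0.002858, -0.332407) × (-0.314033, 0.105036) = (0.034017, 0.104687)  (running Σ = (-0.010720, -0.006039))
  m=3: (-0.070888, -0.072741) × (-0.051635, -0.098180) = (-0.003481, 0.010716)  (running Σ = (-0.014201, 0.004677))
  m=4: (0.343048, 0.005898) × (0.018524, -0.013952) = (0.006437, -0.004677)  (running Σ = (-0.007764, 0.000000))
  m=5: (0.276207, -0.264583) × (0.002049, 0.001962) = (0.001085, -0.000000)  (running Σ = (-0.006679, 0.000000))
Σ over m = (-0.006679, 0.000000); ×(4π/11) → (-0.007630, 0.000000). Real part: -0.007630

-0.007630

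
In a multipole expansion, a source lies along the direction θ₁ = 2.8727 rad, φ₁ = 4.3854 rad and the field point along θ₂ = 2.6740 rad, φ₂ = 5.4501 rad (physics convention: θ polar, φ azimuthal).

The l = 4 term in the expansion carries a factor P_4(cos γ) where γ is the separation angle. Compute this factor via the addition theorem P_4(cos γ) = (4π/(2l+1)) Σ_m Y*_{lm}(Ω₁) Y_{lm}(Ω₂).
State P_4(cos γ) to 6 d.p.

Summing Y*_{l m}(θ₁,φ₁)·Y_{l m}(θ₂,φ₂) over m ∈ [−4, 4]; prefactor 4π/(2·4+1) = 1.396263:
  [-4]  conj(Y_{4,-4})(Ω₁) = (0.000573, -0.002129) ; Y_{4,-4}(Ω₂) = (-0.017935, -0.003463) ; Δ = (-0.000018, 0.000036)
  [-3]  conj(Y_{4,-3})(Ω₁) = (-0.018802, -0.012585) ; Y_{4,-3}(Ω₂) = (0.081925, -0.061295) ; Δ = (-0.002312, 0.000121)
  [-2]  conj(Y_{4,-2})(Ω₁) = (-0.103173, 0.079082) ; Y_{4,-2}(Ω₂) = (-0.029628, 0.309712) ; Δ = (-0.021436, -0.034297)
  [-1]  conj(Y_{4,-1})(Ω₁) = (0.136444, 0.402294) ; Y_{4,-1}(Ω₂) = (-0.330036, -0.363115) ; Δ = (0.101048, -0.182316)
  [+0]  conj(Y_{4,0})(Ω₁) = (0.566084, -0.000000) ; Y_{4,0}(Ω₂) = (0.139431, 0.000000) ; Δ = (0.078930, 0.000000)
  [+1]  conj(Y_{4,1})(Ω₁) = (-0.136444, 0.402294) ; Y_{4,1}(Ω₂) = (0.330036, -0.363115) ; Δ = (0.101048, 0.182316)
  [+2]  conj(Y_{4,2})(Ω₁) = (-0.103173, -0.079082) ; Y_{4,2}(Ω₂) = (-0.029628, -0.309712) ; Δ = (-0.021436, 0.034297)
  [+3]  conj(Y_{4,3})(Ω₁) = (0.018802, -0.012585) ; Y_{4,3}(Ω₂) = (-0.081925, -0.061295) ; Δ = (-0.002312, -0.000121)
  [+4]  conj(Y_{4,4})(Ω₁) = (0.000573, 0.002129) ; Y_{4,4}(Ω₂) = (-0.017935, 0.003463) ; Δ = (-0.000018, -0.000036)
Total Σ_m = (0.233495, -0.000000). Multiply by 1.396263: (0.326020, -0.000000). P_4(cos γ) = 0.326020

0.326020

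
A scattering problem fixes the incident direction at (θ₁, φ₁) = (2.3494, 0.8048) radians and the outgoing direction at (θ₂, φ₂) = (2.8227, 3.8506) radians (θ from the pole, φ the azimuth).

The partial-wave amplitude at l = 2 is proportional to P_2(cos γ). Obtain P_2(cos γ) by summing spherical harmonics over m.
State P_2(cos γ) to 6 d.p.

-0.203346

Term-by-term m-sum for l=2 (normalisation 4π/5 = 2.513274):
  m=-2: -0.00759 + 0.19561j × 0.00578 - 0.03753j = 0.00730 + 0.00142j  (running Σ = 0.00730 + 0.00142j)
  m=-1: -0.26776 - 0.27836j × 0.17457 - 0.14974j = -0.08843 - 0.00850j  (running Σ = -0.08113 - 0.00708j)
  m=0: 0.15127 + 0.00000j × 0.53778 + 0.00000j = 0.08135 + 0.00000j  (running Σ = 0.00022 - 0.00708j)
  m=1: 0.26776 - 0.27836j × -0.17457 - 0.14974j = -0.08843 + 0.00850j  (running Σ = -0.08821 + 0.00142j)
  m=2: -0.00759 - 0.19561j × 0.00578 + 0.03753j = 0.00730 - 0.00142j  (running Σ = -0.08091 + 0.00000j)
Total Σ_m = -0.08091 + 0.00000j. Multiply by 2.513274: -0.20335 + 0.00000j. P_2(cos γ) = -0.203346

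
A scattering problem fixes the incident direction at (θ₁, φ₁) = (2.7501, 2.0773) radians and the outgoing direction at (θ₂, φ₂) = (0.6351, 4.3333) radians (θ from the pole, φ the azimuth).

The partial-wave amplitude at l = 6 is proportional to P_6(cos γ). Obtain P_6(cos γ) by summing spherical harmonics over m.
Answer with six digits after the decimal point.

Term-by-term m-sum for l=6 (normalisation 4π/13 = 0.966644):
  term(m=-6) = +0.000018-0.000026i   from Y*(Ω₁)=+0.001483-0.000153i, Y(Ω₂)=+0.013628-0.016058i
  term(m=-5) = -0.000348-0.001189i   from Y*(Ω₁)=+0.007158+0.010262i, Y(Ω₂)=-0.093828-0.031579i
  term(m=-4) = -0.015840-0.006712i   from Y*(Ω₁)=-0.027926+0.057049i, Y(Ω₂)=+0.014738+0.270450i
  term(m=-3) = -0.085597+0.045088i   from Y*(Ω₁)=-0.213745+0.010972i, Y(Ω₂)=+0.410211-0.189887i
  term(m=-2) = -0.033559+0.165222i   from Y*(Ω₁)=-0.243743-0.390692i, Y(Ω₂)=-0.265838-0.251745i
  term(m=-1) = -0.036449-0.044597i   from Y*(Ω₁)=+0.243763-0.439389i, Y(Ω₂)=+0.042420-0.106488i
  term(m=+0) = +0.029888+0.000000i   from Y*(Ω₁)=-0.073744-0.000000i, Y(Ω₂)=-0.405299+0.000000i
  term(m=+1) = -0.036449+0.044597i   from Y*(Ω₁)=-0.243763-0.439389i, Y(Ω₂)=-0.042420-0.106488i
  term(m=+2) = -0.033559-0.165222i   from Y*(Ω₁)=-0.243743+0.390692i, Y(Ω₂)=-0.265838+0.251745i
  term(m=+3) = -0.085597-0.045088i   from Y*(Ω₁)=+0.213745+0.010972i, Y(Ω₂)=-0.410211-0.189887i
  term(m=+4) = -0.015840+0.006712i   from Y*(Ω₁)=-0.027926-0.057049i, Y(Ω₂)=+0.014738-0.270450i
  term(m=+5) = -0.000348+0.001189i   from Y*(Ω₁)=-0.007158+0.010262i, Y(Ω₂)=+0.093828-0.031579i
  term(m=+6) = +0.000018+0.000026i   from Y*(Ω₁)=+0.001483+0.000153i, Y(Ω₂)=+0.013628+0.016058i
Total Σ_m = -0.313663-0.000000i. Multiply by 0.966644: -0.303200-0.000000i. P_6(cos γ) = -0.303200

-0.303200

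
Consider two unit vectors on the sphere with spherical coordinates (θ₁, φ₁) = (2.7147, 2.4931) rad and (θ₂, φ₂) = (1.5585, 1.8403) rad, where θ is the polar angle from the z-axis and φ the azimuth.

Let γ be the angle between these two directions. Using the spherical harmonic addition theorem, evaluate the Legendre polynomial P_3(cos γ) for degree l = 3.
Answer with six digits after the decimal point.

-0.396379

Addition theorem: P_3(cos γ) = (4π/7) Σ_m Y*_{lm}(Ω₁) Y_{lm}(Ω₂), m = −3…3:
  term(m=-3) = (-0.004669, 0.011437)   from Y*(Ω₁)=(0.010838, 0.027560), Y(Ω₂)=(0.301693, 0.288059)
  term(m=-2) = (-0.000525, -0.001934)   from Y*(Ω₁)=(-0.043123, 0.153538), Y(Ω₂)=(-0.010783, 0.006449)
  term(m=-1) = (-0.107877, -0.082486)   from Y*(Ω₁)=(-0.335173, 0.254004), Y(Ω₂)=(0.085976, 0.311255)
  term(m=+0) = (0.005343, 0.000000)   from Y*(Ω₁)=(-0.388206, -0.000000), Y(Ω₂)=(-0.013762, 0.000000)
  term(m=+1) = (-0.107877, 0.082486)   from Y*(Ω₁)=(0.335173, 0.254004), Y(Ω₂)=(-0.085976, 0.311255)
  term(m=+2) = (-0.000525, 0.001934)   from Y*(Ω₁)=(-0.043123, -0.153538), Y(Ω₂)=(-0.010783, -0.006449)
  term(m=+3) = (-0.004669, -0.011437)   from Y*(Ω₁)=(-0.010838, 0.027560), Y(Ω₂)=(-0.301693, 0.288059)
Total Σ_m = (-0.220800, -0.000000). Multiply by 1.795196: (-0.396379, -0.000000). P_3(cos γ) = -0.396379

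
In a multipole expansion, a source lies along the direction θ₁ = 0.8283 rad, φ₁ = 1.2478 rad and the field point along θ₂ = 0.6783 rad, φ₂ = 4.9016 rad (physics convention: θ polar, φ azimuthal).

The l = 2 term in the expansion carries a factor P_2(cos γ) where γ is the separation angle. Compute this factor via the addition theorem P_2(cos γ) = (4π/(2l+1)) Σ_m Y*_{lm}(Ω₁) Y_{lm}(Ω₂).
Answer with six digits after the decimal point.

-0.477128

Term-by-term m-sum for l=2 (normalisation 4π/5 = 2.513274):
  m=-2: (-0.167437, 0.126231) × (-0.141323, 0.056188) = (0.016570, -0.027247)  (running Σ = (0.016570, -0.027247))
  m=-1: (0.122156, 0.364952) × (0.070992, 0.370711) = (-0.126619, 0.071193)  (running Σ = (-0.110049, 0.043946))
  m=0: (0.117153, -0.000000) × (0.258256, 0.000000) = (0.030255, 0.000000)  (running Σ = (-0.079794, 0.043946))
  m=1: (-0.122156, 0.364952) × (-0.070992, 0.370711) = (-0.126619, -0.071193)  (running Σ = (-0.206413, -0.027247))
  m=2: (-0.167437, -0.126231) × (-0.141323, -0.056188) = (0.016570, 0.027247)  (running Σ = (-0.189843, -0.000000))
Total Σ_m = (-0.189843, -0.000000). Multiply by 2.513274: (-0.477128, -0.000000). P_2(cos γ) = -0.477128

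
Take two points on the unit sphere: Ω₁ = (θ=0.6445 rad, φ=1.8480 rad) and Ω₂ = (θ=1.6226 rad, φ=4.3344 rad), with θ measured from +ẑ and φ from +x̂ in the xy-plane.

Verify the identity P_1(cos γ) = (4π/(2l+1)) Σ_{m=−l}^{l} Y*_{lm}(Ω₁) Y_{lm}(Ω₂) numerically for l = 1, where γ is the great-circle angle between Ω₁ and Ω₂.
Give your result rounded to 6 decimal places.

Term-by-term m-sum for l=1 (normalisation 4π/3 = 4.188790):
  [-1]  conj(Y_{1,-1})(Ω₁) = -0.05681 + 0.19965j ; Y_{1,-1}(Ω₂) = -0.12733 + 0.32067j ; Δ = -0.05679 - 0.04364j
  [+0]  conj(Y_{1,0})(Ω₁) = 0.39059 + 0.00000j ; Y_{1,0}(Ω₂) = -0.02530 + 0.00000j ; Δ = -0.00988 + 0.00000j
  [+1]  conj(Y_{1,1})(Ω₁) = 0.05681 + 0.19965j ; Y_{1,1}(Ω₂) = 0.12733 + 0.32067j ; Δ = -0.05679 + 0.04364j
Σ over m = -0.12346 + 0.00000j; ×(4π/3) → -0.51715 + 0.00000j. Real part: -0.517146

-0.517146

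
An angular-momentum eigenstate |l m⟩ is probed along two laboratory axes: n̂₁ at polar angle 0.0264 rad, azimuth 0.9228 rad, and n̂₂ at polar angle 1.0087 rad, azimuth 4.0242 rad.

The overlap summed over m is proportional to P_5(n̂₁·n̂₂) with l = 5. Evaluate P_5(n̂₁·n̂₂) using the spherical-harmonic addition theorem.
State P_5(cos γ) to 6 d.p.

Expand P_5 via completeness: Σ_{m} conj(Y_{5,m}) at Ω₁ times Y_{5,m} at Ω₂ —
  m=-5: -0.00000 - 0.00000j × 0.05936 - 0.19235j = -0.00000 - 0.00000j  (running Σ = -0.00000 - 0.00000j)
  m=-4: -0.00000 - 0.00000j × -0.37103 + 0.15201j = 0.00000 + 0.00000j  (running Σ = 0.00000 + 0.00000j)
  m=-3: -0.00005 + 0.00002j × 0.28722 + 0.15459j = -0.00002 - 0.00000j  (running Σ = -0.00002 - 0.00000j)
  m=-2: -0.00064 + 0.00227j × 0.01847 + 0.09382j = -0.00022 - 0.00002j  (running Σ = -0.00024 - 0.00002j)
  m=-1: 0.04072 + 0.05379j × 0.22072 - 0.26842j = 0.02343 + 0.00094j  (running Σ = 0.02319 + 0.00092j)
  m=0: 0.93072 + 0.00000j × 0.01245 + 0.00000j = 0.01158 + 0.00000j  (running Σ = 0.03477 + 0.00092j)
  m=1: -0.04072 + 0.05379j × -0.22072 - 0.26842j = 0.02343 - 0.00094j  (running Σ = 0.05820 - 0.00002j)
  m=2: -0.00064 - 0.00227j × 0.01847 - 0.09382j = -0.00022 + 0.00002j  (running Σ = 0.05798 - 0.00000j)
  m=3: 0.00005 + 0.00002j × -0.28722 + 0.15459j = -0.00002 + 0.00000j  (running Σ = 0.05796 + 0.00000j)
  m=4: -0.00000 + 0.00000j × -0.37103 - 0.15201j = 0.00000 - 0.00000j  (running Σ = 0.05796 - 0.00000j)
  m=5: 0.00000 - 0.00000j × -0.05936 - 0.19235j = -0.00000 + 0.00000j  (running Σ = 0.05796 - 0.00000j)
Accumulated sum 0.05796 - 0.00000j; after 4π/(2l+1) scaling, 0.06621 - 0.00000j ⇒ P_5 = 0.066212

0.066212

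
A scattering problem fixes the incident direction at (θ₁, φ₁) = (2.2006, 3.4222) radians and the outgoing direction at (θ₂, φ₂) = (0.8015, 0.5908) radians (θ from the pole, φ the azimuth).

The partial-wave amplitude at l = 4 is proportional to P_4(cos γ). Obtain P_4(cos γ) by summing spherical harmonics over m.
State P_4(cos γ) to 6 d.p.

0.656387

Addition theorem: P_4(cos γ) = (4π/9) Σ_m Y*_{lm}(Ω₁) Y_{lm}(Ω₂), m = −4…4:
  m=-4: Y*=0.08182 + 0.17010j  Y=-0.08393 - 0.08276j  product 0.00721 - 0.02105j
  m=-3: Y*=0.25918 + 0.29021j  Y=-0.06464 - 0.31629j  product 0.07504 - 0.10074j
  m=-2: Y*=0.26419 + 0.16608j  Y=0.15639 - 0.38134j  product 0.10465 - 0.07477j
  m=-1: Y*=-0.12369 - 0.03565j  Y=0.07605 - 0.05101j  product -0.01122 + 0.00360j
  m=+0: Y*=-0.33800 + 0.00000j  Y=-0.35136 + 0.00000j  product 0.11876 + 0.00000j
  m=+1: Y*=0.12369 - 0.03565j  Y=-0.07605 - 0.05101j  product -0.01122 - 0.00360j
  m=+2: Y*=0.26419 - 0.16608j  Y=0.15639 + 0.38134j  product 0.10465 + 0.07477j
  m=+3: Y*=-0.25918 + 0.29021j  Y=0.06464 - 0.31629j  product 0.07504 + 0.10074j
  m=+4: Y*=0.08182 - 0.17010j  Y=-0.08393 + 0.08276j  product 0.00721 + 0.02105j
Total Σ_m = 0.47010 - 0.00000j. Multiply by 1.396263: 0.65639 - 0.00000j. P_4(cos γ) = 0.656387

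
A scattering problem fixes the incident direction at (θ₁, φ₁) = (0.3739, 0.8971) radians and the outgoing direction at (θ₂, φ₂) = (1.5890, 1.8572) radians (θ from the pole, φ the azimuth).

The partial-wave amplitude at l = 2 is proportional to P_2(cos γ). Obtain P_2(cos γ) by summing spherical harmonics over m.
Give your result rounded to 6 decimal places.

-0.444434

Expand P_2 via completeness: Σ_{m} conj(Y_{2,m}) at Ω₁ times Y_{2,m} at Ω₂ —
  [-2]  conj(Y_{2,-2})(Ω₁) = (-0.011417, 0.050251) ; Y_{2,-2}(Ω₂) = (-0.324511, 0.209289) ; Δ = (-0.006812, -0.018696)
  [-1]  conj(Y_{2,-1})(Ω₁) = (0.163879, 0.205288) ; Y_{2,-1}(Ω₂) = (0.003972, 0.013487) ; Δ = (-0.002118, 0.003026)
  [+0]  conj(Y_{2,0})(Ω₁) = (0.504557, -0.000000) ; Y_{2,0}(Ω₂) = (-0.315078, 0.000000) ; Δ = (-0.158975, 0.000000)
  [+1]  conj(Y_{2,1})(Ω₁) = (-0.163879, 0.205288) ; Y_{2,1}(Ω₂) = (-0.003972, 0.013487) ; Δ = (-0.002118, -0.003026)
  [+2]  conj(Y_{2,2})(Ω₁) = (-0.011417, -0.050251) ; Y_{2,2}(Ω₂) = (-0.324511, -0.209289) ; Δ = (-0.006812, 0.018696)
Total Σ_m = (-0.176835, 0.000000). Multiply by 2.513274: (-0.444434, 0.000000). P_2(cos γ) = -0.444434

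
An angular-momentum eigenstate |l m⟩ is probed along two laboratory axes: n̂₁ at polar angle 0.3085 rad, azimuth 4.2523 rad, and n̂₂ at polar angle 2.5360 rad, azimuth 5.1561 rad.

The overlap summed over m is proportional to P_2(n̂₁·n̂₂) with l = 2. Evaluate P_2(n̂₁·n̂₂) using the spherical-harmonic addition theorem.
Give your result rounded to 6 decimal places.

Addition theorem: P_2(cos γ) = (4π/5) Σ_m Y*_{lm}(Ω₁) Y_{lm}(Ω₂), m = −2…2:
  m=-2: Y*=(-0.021569, 0.028336)  Y=(-0.079034, 0.097063)  product (-0.001046, -0.004333)
  m=-1: Y*=(-0.099238, -0.200254)  Y=(-0.155218, -0.326553)  product (-0.049990, 0.063490)
  m=+0: Y*=(0.543554, -0.000000)  Y=(0.324180, 0.000000)  product (0.176209, 0.000000)
  m=+1: Y*=(0.099238, -0.200254)  Y=(0.155218, -0.326553)  product (-0.049990, -0.063490)
  m=+2: Y*=(-0.021569, -0.028336)  Y=(-0.079034, -0.097063)  product (-0.001046, 0.004333)
Accumulated sum (0.074138, -0.000000); after 4π/(2l+1) scaling, (0.186328, -0.000000) ⇒ P_2 = 0.186328

0.186328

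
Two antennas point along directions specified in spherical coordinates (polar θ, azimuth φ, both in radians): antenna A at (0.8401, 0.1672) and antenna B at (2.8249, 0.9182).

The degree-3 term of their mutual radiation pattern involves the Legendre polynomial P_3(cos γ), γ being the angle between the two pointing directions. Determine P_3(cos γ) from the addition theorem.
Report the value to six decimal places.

0.446179

Term-by-term m-sum for l=3 (normalisation 4π/7 = 1.795196):
  [-3]  conj(Y_{3,-3})(Ω₁) = (0.151091, 0.082855) ; Y_{3,-3}(Ω₂) = (-0.011670, -0.004756) ; Δ = (-0.001369, -0.001685)
  [-2]  conj(Y_{3,-2})(Ω₁) = (0.357313, 0.124148) ; Y_{3,-2}(Ω₂) = (0.024724, 0.090886) ; Δ = (-0.002449, 0.035544)
  [-1]  conj(Y_{3,-1})(Ω₁) = (0.291199, 0.049147) ; Y_{3,-1}(Ω₂) = (0.214833, -0.281081) ; Δ = (0.076374, -0.071292)
  [+0]  conj(Y_{3,0})(Ω₁) = (-0.192509, -0.000000) ; Y_{3,0}(Ω₂) = (-0.537272, 0.000000) ; Δ = (0.103430, 0.000000)
  [+1]  conj(Y_{3,1})(Ω₁) = (-0.291199, 0.049147) ; Y_{3,1}(Ω₂) = (-0.214833, -0.281081) ; Δ = (0.076374, 0.071292)
  [+2]  conj(Y_{3,2})(Ω₁) = (0.357313, -0.124148) ; Y_{3,2}(Ω₂) = (0.024724, -0.090886) ; Δ = (-0.002449, -0.035544)
  [+3]  conj(Y_{3,3})(Ω₁) = (-0.151091, 0.082855) ; Y_{3,3}(Ω₂) = (0.011670, -0.004756) ; Δ = (-0.001369, 0.001685)
Total Σ_m = (0.248541, 0.000000). Multiply by 1.795196: (0.446179, 0.000000). P_3(cos γ) = 0.446179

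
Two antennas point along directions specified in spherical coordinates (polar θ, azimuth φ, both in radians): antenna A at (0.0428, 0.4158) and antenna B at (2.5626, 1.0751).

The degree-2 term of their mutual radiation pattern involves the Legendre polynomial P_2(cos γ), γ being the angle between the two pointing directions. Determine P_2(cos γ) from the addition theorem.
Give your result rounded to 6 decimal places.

0.503054

Addition theorem: P_2(cos γ) = (4π/5) Σ_m Y*_{lm}(Ω₁) Y_{lm}(Ω₂), m = −2…2:
  m=-2: Y*=+0.000476+0.000523i  Y=-0.063323-0.096777i  product +0.000020-0.000079i
  m=-1: Y*=+0.030211+0.013339i  Y=-0.168295+0.311239i  product -0.009236+0.007158i
  m=+0: Y*=+0.629051-0.000000i  Y=+0.347492+0.000000i  product +0.218590+0.000000i
  m=+1: Y*=-0.030211+0.013339i  Y=+0.168295+0.311239i  product -0.009236-0.007158i
  m=+2: Y*=+0.000476-0.000523i  Y=-0.063323+0.096777i  product +0.000020+0.000079i
Σ over m = +0.200159-0.000000i; ×(4π/5) → +0.503054-0.000000i. Real part: 0.503054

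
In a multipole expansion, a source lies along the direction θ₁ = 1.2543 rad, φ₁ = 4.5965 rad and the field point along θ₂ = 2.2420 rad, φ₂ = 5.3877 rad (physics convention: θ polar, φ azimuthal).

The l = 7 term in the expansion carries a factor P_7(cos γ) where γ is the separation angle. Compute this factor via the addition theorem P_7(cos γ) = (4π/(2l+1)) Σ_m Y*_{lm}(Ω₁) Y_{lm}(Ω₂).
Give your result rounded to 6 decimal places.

Expand P_7 via completeness: Σ_{m} conj(Y_{7,m}) at Ω₁ times Y_{7,m} at Ω₂ —
  term(m=-7) = (0.023237, 0.021422)   from Y*(Ω₁)=(0.253832, 0.241049), Y(Ω₂)=(0.090277, -0.001335)
  term(m=-6) = (-0.004006, -0.115020)   from Y*(Ω₁)=(-0.329370, 0.274808), Y(Ω₂)=(-0.164612, 0.211871)
  term(m=-5) = (-0.022029, 0.023346)   from Y*(Ω₁)=(-0.040383, -0.061712), Y(Ω₂)=(-0.101325, -0.423274)
  term(m=-4) = (-0.112854, 0.002620)   from Y*(Ω₁)=(-0.290064, 0.144999), Y(Ω₂)=(0.314893, 0.148379)
  term(m=-3) = (-0.008442, -0.008154)   from Y*(Ω₁)=(-0.066369, -0.183144), Y(Ω₂)=(0.054118, -0.026486)
  term(m=-2) = (-0.001065, -0.091809)   from Y*(Ω₁)=(-0.243387, 0.057444), Y(Ω₂)=(-0.080186, 0.358288)
  term(m=-1) = (-0.016433, 0.016625)   from Y*(Ω₁)=(-0.026829, -0.230470), Y(Ω₂)=(-0.062982, -0.078636)
  term(m=+0) = (0.076396, 0.000000)   from Y*(Ω₁)=(-0.225258, -0.000000), Y(Ω₂)=(-0.339150, 0.000000)
  term(m=+1) = (-0.016433, -0.016625)   from Y*(Ω₁)=(0.026829, -0.230470), Y(Ω₂)=(0.062982, -0.078636)
  term(m=+2) = (-0.001065, 0.091809)   from Y*(Ω₁)=(-0.243387, -0.057444), Y(Ω₂)=(-0.080186, -0.358288)
  term(m=+3) = (-0.008442, 0.008154)   from Y*(Ω₁)=(0.066369, -0.183144), Y(Ω₂)=(-0.054118, -0.026486)
  term(m=+4) = (-0.112854, -0.002620)   from Y*(Ω₁)=(-0.290064, -0.144999), Y(Ω₂)=(0.314893, -0.148379)
  term(m=+5) = (-0.022029, -0.023346)   from Y*(Ω₁)=(0.040383, -0.061712), Y(Ω₂)=(0.101325, -0.423274)
  term(m=+6) = (-0.004006, 0.115020)   from Y*(Ω₁)=(-0.329370, -0.274808), Y(Ω₂)=(-0.164612, -0.211871)
  term(m=+7) = (0.023237, -0.021422)   from Y*(Ω₁)=(-0.253832, 0.241049), Y(Ω₂)=(-0.090277, -0.001335)
Accumulated sum (-0.206790, -0.000000); after 4π/(2l+1) scaling, (-0.173240, -0.000000) ⇒ P_7 = -0.173240

-0.173240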